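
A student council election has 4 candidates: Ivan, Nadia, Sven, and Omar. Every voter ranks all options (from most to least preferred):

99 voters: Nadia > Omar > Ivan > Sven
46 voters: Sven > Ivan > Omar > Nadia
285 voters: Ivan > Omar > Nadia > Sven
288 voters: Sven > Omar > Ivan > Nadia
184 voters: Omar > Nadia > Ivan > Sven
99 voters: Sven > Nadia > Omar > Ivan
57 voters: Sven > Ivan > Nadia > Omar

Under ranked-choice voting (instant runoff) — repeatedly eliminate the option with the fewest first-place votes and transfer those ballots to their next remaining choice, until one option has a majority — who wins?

Ivan

Round 1: Ivan 285, Nadia 99, Sven 490, Omar 184. Eliminate Nadia.
Round 2: Ivan 285, Sven 490, Omar 283. Eliminate Omar.
Round 3: Ivan 568, Sven 490. Ivan has a majority.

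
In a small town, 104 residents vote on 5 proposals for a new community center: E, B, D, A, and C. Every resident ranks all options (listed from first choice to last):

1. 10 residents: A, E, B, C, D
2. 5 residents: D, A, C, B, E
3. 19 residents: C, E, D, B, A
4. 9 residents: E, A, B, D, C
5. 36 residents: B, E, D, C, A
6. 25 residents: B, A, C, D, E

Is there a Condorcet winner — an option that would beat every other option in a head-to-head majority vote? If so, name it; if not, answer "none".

B

B vs E: 66–38 for B.
B vs D: 80–24 for B.
B vs A: 80–24 for B.
B vs C: 80–24 for B.
B beats every other option head-to-head.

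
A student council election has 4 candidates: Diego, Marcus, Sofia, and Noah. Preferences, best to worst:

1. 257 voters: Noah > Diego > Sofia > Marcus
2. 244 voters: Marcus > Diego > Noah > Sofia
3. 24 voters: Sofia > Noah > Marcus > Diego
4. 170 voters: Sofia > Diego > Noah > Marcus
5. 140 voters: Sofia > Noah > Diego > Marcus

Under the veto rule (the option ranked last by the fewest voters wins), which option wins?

Last-place votes: Diego 24, Marcus 567, Sofia 244, Noah 0.
Noah is ranked last by the fewest voters, so Noah wins.

Noah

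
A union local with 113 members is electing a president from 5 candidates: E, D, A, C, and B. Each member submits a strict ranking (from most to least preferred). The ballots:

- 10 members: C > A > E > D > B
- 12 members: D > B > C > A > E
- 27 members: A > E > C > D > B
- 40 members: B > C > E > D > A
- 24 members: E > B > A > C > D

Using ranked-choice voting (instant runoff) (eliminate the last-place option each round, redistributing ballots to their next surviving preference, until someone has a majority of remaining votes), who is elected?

Round 1: E 24, D 12, A 27, C 10, B 40. Eliminate C.
Round 2: E 24, D 12, A 37, B 40. Eliminate D.
Round 3: E 24, A 37, B 52. Eliminate E.
Round 4: A 37, B 76. B has a majority.

B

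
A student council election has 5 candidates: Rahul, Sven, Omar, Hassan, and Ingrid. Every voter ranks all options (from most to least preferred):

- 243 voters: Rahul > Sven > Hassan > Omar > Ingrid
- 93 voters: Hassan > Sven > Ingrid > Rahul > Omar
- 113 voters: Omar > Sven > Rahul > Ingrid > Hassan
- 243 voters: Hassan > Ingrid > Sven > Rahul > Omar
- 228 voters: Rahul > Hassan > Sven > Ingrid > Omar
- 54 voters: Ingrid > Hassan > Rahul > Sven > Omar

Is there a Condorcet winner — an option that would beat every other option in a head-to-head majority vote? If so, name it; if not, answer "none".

Rahul vs Sven: 525–449 for Rahul.
Rahul vs Omar: 861–113 for Rahul.
Rahul vs Hassan: 584–390 for Rahul.
Rahul vs Ingrid: 584–390 for Rahul.
Rahul beats every other option head-to-head.

Rahul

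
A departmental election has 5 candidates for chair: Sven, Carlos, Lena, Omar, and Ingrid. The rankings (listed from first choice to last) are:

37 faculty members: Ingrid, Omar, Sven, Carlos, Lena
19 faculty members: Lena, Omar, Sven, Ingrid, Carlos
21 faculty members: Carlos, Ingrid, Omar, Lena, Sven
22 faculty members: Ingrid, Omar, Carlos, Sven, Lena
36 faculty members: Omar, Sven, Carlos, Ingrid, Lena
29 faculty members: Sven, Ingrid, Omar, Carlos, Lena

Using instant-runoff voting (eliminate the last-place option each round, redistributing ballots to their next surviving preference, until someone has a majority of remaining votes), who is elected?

Round 1: Sven 29, Carlos 21, Lena 19, Omar 36, Ingrid 59. Eliminate Lena.
Round 2: Sven 29, Carlos 21, Omar 55, Ingrid 59. Eliminate Carlos.
Round 3: Sven 29, Omar 55, Ingrid 80. Eliminate Sven.
Round 4: Omar 55, Ingrid 109. Ingrid has a majority.

Ingrid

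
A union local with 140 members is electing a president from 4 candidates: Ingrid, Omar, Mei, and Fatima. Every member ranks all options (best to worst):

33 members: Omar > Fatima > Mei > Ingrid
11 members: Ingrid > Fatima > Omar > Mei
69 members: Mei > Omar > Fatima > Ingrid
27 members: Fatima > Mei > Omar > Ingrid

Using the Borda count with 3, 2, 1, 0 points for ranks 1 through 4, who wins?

Mei

Ingrid: 33·0 + 11·3 + 69·0 + 27·0 = 33
Omar: 33·3 + 11·1 + 69·2 + 27·1 = 275
Mei: 33·1 + 11·0 + 69·3 + 27·2 = 294
Fatima: 33·2 + 11·2 + 69·1 + 27·3 = 238
Mei has the highest Borda score (294).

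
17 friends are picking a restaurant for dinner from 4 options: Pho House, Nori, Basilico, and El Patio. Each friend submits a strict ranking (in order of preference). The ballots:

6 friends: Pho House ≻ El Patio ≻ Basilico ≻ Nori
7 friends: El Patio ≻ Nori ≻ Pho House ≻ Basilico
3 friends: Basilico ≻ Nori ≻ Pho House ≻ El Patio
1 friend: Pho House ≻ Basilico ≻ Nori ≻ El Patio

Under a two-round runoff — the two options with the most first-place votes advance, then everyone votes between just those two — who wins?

Pho House

Round 1 first-place votes: Pho House 7, Nori 0, Basilico 3, El Patio 7.
El Patio and Pho House advance.
Runoff: El Patio is preferred to Pho House by 7 voters; Pho House by 10.
Pho House wins the runoff.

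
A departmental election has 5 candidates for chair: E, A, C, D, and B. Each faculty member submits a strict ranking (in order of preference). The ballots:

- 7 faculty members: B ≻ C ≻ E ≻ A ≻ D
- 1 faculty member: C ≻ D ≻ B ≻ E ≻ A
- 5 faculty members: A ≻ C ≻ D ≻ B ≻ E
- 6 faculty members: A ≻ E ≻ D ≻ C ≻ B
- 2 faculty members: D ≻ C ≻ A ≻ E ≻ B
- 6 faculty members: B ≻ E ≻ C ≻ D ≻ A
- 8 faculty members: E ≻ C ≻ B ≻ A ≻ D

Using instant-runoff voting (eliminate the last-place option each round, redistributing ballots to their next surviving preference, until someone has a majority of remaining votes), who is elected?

Round 1: E 8, A 11, C 1, D 2, B 13. Eliminate C.
Round 2: E 8, A 11, D 3, B 13. Eliminate D.
Round 3: E 8, A 13, B 14. Eliminate E.
Round 4: A 13, B 22. B has a majority.

B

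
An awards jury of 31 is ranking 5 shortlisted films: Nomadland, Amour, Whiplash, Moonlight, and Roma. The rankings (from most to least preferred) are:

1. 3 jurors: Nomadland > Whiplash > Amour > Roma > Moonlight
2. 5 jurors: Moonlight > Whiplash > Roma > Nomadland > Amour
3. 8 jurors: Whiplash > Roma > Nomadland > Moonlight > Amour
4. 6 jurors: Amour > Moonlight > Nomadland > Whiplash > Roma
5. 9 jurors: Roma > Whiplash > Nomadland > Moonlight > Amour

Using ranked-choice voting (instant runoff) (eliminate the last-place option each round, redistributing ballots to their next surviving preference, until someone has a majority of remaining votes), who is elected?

Whiplash

Round 1: Nomadland 3, Amour 6, Whiplash 8, Moonlight 5, Roma 9. Eliminate Nomadland.
Round 2: Amour 6, Whiplash 11, Moonlight 5, Roma 9. Eliminate Moonlight.
Round 3: Amour 6, Whiplash 16, Roma 9. Whiplash has a majority.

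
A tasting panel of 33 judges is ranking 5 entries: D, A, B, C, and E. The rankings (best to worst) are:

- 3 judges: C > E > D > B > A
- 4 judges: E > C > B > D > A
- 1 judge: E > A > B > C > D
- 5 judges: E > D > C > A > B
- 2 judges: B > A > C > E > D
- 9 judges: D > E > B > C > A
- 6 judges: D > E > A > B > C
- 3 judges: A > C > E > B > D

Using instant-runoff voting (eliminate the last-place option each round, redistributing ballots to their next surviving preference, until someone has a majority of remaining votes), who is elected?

E

Round 1: D 15, A 3, B 2, C 3, E 10. Eliminate B.
Round 2: D 15, A 5, C 3, E 10. Eliminate C.
Round 3: D 15, A 5, E 13. Eliminate A.
Round 4: D 15, E 18. E has a majority.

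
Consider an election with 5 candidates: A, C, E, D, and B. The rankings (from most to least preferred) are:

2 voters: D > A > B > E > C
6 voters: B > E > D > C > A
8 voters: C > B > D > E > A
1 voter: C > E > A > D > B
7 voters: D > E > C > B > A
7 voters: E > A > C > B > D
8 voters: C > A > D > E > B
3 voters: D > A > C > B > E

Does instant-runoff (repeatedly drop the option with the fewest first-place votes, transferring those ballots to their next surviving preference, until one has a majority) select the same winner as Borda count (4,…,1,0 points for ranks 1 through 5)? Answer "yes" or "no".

no

Instant-runoff — R1 A 0, C 17, E 7, D 12, B 6 (A out); R2 C 17, E 7, D 12, B 6 (B out); R3 C 17, E 13, D 12 (D out); R4 C 20, E 22 (E winner). Winner: E.
Borda — scores: A 62, C 108, E 88, D 93, B 69. Winner: C.
The two methods disagree.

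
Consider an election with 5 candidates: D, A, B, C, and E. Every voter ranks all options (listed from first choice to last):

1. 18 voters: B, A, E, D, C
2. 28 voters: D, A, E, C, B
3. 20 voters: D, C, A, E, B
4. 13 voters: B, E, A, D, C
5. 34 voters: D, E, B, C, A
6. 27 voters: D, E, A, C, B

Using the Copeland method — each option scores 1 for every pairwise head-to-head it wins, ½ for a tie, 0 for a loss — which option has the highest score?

D: beats A, B, C, and E → score 4.
A: beats B and C; loses to D and E → score 2.
B: loses to D, A, C, and E → score 0.
C: beats B; loses to D, A, and E → score 1.
E: beats A, B, and C; loses to D → score 3.
D has the best pairwise record.

D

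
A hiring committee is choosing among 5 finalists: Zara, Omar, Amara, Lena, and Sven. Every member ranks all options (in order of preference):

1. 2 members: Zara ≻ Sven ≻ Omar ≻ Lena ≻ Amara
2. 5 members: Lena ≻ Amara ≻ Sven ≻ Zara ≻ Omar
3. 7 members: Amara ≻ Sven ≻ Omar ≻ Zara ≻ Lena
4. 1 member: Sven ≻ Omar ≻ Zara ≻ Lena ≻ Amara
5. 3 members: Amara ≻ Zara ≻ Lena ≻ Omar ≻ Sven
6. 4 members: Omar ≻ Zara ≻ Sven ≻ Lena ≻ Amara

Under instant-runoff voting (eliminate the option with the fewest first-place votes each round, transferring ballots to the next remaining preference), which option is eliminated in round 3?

Lena

Round 1: Zara 2, Omar 4, Amara 10, Lena 5, Sven 1. Eliminate Sven.
Round 2: Zara 2, Omar 5, Amara 10, Lena 5. Eliminate Zara.
Round 3: Omar 7, Amara 10, Lena 5. Eliminate Lena.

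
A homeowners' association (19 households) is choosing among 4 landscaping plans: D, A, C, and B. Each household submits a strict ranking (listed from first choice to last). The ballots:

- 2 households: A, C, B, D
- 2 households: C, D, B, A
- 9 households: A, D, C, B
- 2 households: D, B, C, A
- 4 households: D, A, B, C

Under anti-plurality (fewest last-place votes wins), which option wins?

Last-place votes: D 2, A 4, C 4, B 9.
D is ranked last by the fewest voters, so D wins.

D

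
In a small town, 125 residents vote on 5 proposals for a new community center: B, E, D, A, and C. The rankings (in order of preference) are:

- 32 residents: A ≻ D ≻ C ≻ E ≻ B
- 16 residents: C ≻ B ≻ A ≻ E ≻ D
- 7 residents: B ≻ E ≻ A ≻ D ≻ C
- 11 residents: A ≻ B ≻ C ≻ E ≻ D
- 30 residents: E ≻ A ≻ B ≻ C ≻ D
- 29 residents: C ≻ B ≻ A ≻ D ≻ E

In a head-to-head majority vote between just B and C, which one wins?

Voters preferring B to C: 48; preferring C to B: 77.
C wins the head-to-head.

C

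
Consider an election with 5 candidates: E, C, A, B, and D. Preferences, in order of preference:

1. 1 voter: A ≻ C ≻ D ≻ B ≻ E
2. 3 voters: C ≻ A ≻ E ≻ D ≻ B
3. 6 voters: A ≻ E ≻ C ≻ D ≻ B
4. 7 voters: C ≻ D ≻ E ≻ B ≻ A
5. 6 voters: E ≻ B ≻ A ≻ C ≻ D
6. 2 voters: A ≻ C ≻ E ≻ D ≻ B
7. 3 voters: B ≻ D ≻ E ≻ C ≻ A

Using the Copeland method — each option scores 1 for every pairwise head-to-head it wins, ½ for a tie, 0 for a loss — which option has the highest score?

E

E: beats C, A, B, and D → score 4.
C: beats B and D; loses to E and A → score 2.
A: beats C and D; loses to E and B → score 2.
B: beats A; loses to E, C, and D → score 1.
D: beats B; loses to E, C, and A → score 1.
E has the best pairwise record.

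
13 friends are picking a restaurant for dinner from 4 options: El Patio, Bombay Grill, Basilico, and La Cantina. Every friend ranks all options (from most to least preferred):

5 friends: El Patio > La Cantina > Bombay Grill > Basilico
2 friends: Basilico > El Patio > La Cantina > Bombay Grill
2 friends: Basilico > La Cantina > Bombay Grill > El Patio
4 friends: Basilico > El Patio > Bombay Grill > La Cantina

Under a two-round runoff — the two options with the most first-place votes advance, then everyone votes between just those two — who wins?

Basilico

Round 1 first-place votes: El Patio 5, Bombay Grill 0, Basilico 8, La Cantina 0.
Basilico and El Patio advance.
Runoff: Basilico is preferred to El Patio by 8 voters; El Patio by 5.
Basilico wins the runoff.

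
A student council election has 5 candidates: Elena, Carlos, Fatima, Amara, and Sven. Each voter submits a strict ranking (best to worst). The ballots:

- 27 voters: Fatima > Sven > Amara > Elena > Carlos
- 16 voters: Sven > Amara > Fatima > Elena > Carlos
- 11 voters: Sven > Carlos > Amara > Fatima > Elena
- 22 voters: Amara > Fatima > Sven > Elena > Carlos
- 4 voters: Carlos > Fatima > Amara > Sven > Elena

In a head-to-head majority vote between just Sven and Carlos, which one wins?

Sven

Voters preferring Sven to Carlos: 76; preferring Carlos to Sven: 4.
Sven wins the head-to-head.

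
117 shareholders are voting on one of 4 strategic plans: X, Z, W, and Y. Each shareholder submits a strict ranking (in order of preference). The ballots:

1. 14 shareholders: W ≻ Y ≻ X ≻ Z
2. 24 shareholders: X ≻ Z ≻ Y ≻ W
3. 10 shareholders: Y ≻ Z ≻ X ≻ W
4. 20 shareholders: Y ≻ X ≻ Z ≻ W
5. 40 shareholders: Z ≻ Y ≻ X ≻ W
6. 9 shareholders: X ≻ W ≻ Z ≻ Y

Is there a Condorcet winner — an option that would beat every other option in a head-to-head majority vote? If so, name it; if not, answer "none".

none

Checking pairwise contests:
Y beats X 84–33.
X beats Z 67–50.
X beats W 103–14.
Z beats Y 73–44.
Every option loses at least one head-to-head, so there is no Condorcet winner.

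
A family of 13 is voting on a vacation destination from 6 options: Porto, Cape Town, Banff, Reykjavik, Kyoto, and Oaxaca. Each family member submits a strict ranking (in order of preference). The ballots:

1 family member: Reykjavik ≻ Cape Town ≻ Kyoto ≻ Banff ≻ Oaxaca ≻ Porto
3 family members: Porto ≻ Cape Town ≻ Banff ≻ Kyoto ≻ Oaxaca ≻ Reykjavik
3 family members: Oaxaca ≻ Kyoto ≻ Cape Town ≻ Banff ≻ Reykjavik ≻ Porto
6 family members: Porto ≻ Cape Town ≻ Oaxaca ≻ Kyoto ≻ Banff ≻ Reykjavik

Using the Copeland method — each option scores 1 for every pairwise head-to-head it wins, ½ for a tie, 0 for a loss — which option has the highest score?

Porto: beats Cape Town, Banff, Reykjavik, Kyoto, and Oaxaca → score 5.
Cape Town: beats Banff, Reykjavik, Kyoto, and Oaxaca; loses to Porto → score 4.
Banff: beats Reykjavik; loses to Porto, Cape Town, Kyoto, and Oaxaca → score 1.
Reykjavik: loses to Porto, Cape Town, Banff, Kyoto, and Oaxaca → score 0.
Kyoto: beats Banff and Reykjavik; loses to Porto, Cape Town, and Oaxaca → score 2.
Oaxaca: beats Banff, Reykjavik, and Kyoto; loses to Porto and Cape Town → score 3.
Porto has the best pairwise record.

Porto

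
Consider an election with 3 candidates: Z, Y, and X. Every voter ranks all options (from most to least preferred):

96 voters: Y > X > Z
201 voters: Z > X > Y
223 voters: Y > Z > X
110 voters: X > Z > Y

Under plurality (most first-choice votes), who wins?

First-place votes: Z 201, Y 319, X 110.
Y has the most first-place votes.

Y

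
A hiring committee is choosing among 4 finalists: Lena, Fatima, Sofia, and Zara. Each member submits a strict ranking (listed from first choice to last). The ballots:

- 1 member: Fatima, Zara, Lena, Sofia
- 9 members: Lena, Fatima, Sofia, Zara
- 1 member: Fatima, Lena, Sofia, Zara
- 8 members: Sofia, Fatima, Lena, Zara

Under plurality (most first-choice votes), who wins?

Lena

First-place votes: Lena 9, Fatima 2, Sofia 8, Zara 0.
Lena has the most first-place votes.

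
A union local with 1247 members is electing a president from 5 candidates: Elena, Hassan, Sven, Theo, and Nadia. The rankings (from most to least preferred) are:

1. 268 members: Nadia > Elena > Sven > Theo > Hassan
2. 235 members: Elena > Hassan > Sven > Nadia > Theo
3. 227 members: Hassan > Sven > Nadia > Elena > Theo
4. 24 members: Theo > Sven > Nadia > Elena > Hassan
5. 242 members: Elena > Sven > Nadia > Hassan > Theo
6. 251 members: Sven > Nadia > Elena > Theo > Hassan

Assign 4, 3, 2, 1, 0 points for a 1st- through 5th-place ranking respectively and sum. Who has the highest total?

Elena: 268·3 + 235·4 + 227·1 + 24·1 + 242·4 + 251·2 = 3465
Hassan: 268·0 + 235·3 + 227·4 + 24·0 + 242·1 + 251·0 = 1855
Sven: 268·2 + 235·2 + 227·3 + 24·3 + 242·3 + 251·4 = 3489
Theo: 268·1 + 235·0 + 227·0 + 24·4 + 242·0 + 251·1 = 615
Nadia: 268·4 + 235·1 + 227·2 + 24·2 + 242·2 + 251·3 = 3046
Sven has the highest Borda score (3489).

Sven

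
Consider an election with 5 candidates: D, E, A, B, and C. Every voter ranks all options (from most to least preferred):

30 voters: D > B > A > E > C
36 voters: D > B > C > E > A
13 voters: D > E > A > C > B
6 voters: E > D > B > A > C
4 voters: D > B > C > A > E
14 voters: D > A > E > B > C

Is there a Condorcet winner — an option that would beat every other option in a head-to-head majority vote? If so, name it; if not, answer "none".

D vs E: 97–6 for D.
D vs A: 103–0 for D.
D vs B: 103–0 for D.
D vs C: 103–0 for D.
D beats every other option head-to-head.

D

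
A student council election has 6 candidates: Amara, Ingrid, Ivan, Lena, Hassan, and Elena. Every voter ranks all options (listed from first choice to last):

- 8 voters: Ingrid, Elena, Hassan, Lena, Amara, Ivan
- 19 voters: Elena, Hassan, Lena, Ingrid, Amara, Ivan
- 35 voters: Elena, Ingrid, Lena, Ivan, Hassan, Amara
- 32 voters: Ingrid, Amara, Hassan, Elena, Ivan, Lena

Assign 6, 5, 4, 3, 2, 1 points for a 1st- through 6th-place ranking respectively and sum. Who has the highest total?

Amara: 8·2 + 19·2 + 35·1 + 32·5 = 249
Ingrid: 8·6 + 19·3 + 35·5 + 32·6 = 472
Ivan: 8·1 + 19·1 + 35·3 + 32·2 = 196
Lena: 8·3 + 19·4 + 35·4 + 32·1 = 272
Hassan: 8·4 + 19·5 + 35·2 + 32·4 = 325
Elena: 8·5 + 19·6 + 35·6 + 32·3 = 460
Ingrid has the highest Borda score (472).

Ingrid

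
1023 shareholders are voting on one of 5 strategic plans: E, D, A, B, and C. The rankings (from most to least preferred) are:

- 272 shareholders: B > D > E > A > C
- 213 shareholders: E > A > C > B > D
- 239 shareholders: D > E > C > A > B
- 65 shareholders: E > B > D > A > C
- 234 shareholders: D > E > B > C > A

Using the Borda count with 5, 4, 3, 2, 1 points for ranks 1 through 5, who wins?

E: 272·3 + 213·5 + 239·4 + 65·5 + 234·4 = 4098
D: 272·4 + 213·1 + 239·5 + 65·3 + 234·5 = 3861
A: 272·2 + 213·4 + 239·2 + 65·2 + 234·1 = 2238
B: 272·5 + 213·2 + 239·1 + 65·4 + 234·3 = 2987
C: 272·1 + 213·3 + 239·3 + 65·1 + 234·2 = 2161
E has the highest Borda score (4098).

E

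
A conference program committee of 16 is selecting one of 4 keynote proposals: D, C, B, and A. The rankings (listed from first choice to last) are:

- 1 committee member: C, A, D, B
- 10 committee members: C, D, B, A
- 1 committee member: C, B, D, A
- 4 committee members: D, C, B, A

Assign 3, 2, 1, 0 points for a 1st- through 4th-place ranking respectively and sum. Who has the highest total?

D: 1·1 + 10·2 + 1·1 + 4·3 = 34
C: 1·3 + 10·3 + 1·3 + 4·2 = 44
B: 1·0 + 10·1 + 1·2 + 4·1 = 16
A: 1·2 + 10·0 + 1·0 + 4·0 = 2
C has the highest Borda score (44).

C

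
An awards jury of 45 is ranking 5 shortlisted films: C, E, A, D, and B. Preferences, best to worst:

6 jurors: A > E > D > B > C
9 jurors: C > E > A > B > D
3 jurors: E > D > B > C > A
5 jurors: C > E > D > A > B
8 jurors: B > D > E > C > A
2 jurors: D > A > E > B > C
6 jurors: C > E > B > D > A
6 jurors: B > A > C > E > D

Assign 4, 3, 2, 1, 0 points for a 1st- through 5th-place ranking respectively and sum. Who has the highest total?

E

C: 6·0 + 9·4 + 3·1 + 5·4 + 8·1 + 2·0 + 6·4 + 6·2 = 103
E: 6·3 + 9·3 + 3·4 + 5·3 + 8·2 + 2·2 + 6·3 + 6·1 = 116
A: 6·4 + 9·2 + 3·0 + 5·1 + 8·0 + 2·3 + 6·0 + 6·3 = 71
D: 6·2 + 9·0 + 3·3 + 5·2 + 8·3 + 2·4 + 6·1 + 6·0 = 69
B: 6·1 + 9·1 + 3·2 + 5·0 + 8·4 + 2·1 + 6·2 + 6·4 = 91
E has the highest Borda score (116).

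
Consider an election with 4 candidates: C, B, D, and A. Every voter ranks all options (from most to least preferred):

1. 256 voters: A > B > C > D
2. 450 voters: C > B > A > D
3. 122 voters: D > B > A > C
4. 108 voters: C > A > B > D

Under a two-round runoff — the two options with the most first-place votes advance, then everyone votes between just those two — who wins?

C

Round 1 first-place votes: C 558, B 0, D 122, A 256.
C and A advance.
Runoff: C is preferred to A by 558 voters; A by 378.
C wins the runoff.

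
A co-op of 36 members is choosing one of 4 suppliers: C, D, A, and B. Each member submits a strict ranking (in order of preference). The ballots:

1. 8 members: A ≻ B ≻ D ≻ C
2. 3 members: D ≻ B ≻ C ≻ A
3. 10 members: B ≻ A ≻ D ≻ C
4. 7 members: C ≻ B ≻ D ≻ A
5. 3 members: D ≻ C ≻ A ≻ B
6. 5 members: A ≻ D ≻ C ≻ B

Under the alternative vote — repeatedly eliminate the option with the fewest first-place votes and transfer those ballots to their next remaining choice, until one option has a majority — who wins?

Round 1: C 7, D 6, A 13, B 10. Eliminate D.
Round 2: C 10, A 13, B 13. Eliminate C.
Round 3: A 16, B 20. B has a majority.

B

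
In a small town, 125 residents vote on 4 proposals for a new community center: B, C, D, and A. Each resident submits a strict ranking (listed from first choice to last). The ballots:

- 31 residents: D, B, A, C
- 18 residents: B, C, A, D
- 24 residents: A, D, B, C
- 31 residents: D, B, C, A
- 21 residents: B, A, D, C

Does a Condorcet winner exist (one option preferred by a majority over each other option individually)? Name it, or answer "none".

none

Checking pairwise contests:
D beats B 86–39.
B beats C 125–0.
A beats D 63–62.
B beats A 101–24.
Every option loses at least one head-to-head, so there is no Condorcet winner.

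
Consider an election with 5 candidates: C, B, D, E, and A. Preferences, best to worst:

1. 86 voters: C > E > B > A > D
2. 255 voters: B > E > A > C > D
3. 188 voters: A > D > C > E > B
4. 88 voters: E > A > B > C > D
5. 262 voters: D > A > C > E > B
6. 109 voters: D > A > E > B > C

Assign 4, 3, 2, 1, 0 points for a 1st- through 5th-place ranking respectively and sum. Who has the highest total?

C: 86·4 + 255·1 + 188·2 + 88·1 + 262·2 + 109·0 = 1587
B: 86·2 + 255·4 + 188·0 + 88·2 + 262·0 + 109·1 = 1477
D: 86·0 + 255·0 + 188·3 + 88·0 + 262·4 + 109·4 = 2048
E: 86·3 + 255·3 + 188·1 + 88·4 + 262·1 + 109·2 = 2043
A: 86·1 + 255·2 + 188·4 + 88·3 + 262·3 + 109·3 = 2725
A has the highest Borda score (2725).

A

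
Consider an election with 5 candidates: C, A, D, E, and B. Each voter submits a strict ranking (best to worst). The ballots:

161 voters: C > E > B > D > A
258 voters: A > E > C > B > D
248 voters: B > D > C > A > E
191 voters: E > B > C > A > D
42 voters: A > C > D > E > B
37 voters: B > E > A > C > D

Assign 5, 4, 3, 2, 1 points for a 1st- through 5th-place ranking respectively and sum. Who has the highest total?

B

C: 161·5 + 258·3 + 248·3 + 191·3 + 42·4 + 37·2 = 3138
A: 161·1 + 258·5 + 248·2 + 191·2 + 42·5 + 37·3 = 2650
D: 161·2 + 258·1 + 248·4 + 191·1 + 42·3 + 37·1 = 1926
E: 161·4 + 258·4 + 248·1 + 191·5 + 42·2 + 37·4 = 3111
B: 161·3 + 258·2 + 248·5 + 191·4 + 42·1 + 37·5 = 3230
B has the highest Borda score (3230).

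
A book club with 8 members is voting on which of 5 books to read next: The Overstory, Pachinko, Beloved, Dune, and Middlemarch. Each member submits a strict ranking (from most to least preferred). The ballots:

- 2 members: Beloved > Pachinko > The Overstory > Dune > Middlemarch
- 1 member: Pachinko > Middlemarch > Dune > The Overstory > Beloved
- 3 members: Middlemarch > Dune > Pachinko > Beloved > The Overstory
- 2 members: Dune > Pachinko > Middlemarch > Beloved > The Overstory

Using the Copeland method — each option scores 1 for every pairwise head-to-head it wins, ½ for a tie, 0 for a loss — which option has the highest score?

The Overstory: loses to Pachinko, Beloved, Dune, and Middlemarch → score 0.
Pachinko: beats The Overstory, Beloved, and Middlemarch; loses to Dune → score 3.
Beloved: beats The Overstory; loses to Pachinko, Dune, and Middlemarch → score 1.
Dune: beats The Overstory, Pachinko, and Beloved; ties Middlemarch → score 3.5.
Middlemarch: beats The Overstory and Beloved; ties Dune; loses to Pachinko → score 2.5.
Dune has the best pairwise record.

Dune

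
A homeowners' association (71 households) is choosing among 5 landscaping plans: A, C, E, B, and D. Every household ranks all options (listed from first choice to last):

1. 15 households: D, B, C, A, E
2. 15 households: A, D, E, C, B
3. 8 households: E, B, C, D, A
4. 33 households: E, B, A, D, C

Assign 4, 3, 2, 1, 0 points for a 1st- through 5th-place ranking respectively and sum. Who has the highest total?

A: 15·1 + 15·4 + 8·0 + 33·2 = 141
C: 15·2 + 15·1 + 8·2 + 33·0 = 61
E: 15·0 + 15·2 + 8·4 + 33·4 = 194
B: 15·3 + 15·0 + 8·3 + 33·3 = 168
D: 15·4 + 15·3 + 8·1 + 33·1 = 146
E has the highest Borda score (194).

E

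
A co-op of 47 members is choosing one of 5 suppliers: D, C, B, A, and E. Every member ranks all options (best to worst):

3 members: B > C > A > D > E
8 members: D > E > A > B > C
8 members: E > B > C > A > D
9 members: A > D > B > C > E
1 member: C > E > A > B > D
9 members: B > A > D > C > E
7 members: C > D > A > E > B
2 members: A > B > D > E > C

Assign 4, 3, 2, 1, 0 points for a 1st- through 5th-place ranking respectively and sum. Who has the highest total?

D: 3·1 + 8·4 + 8·0 + 9·3 + 1·0 + 9·2 + 7·3 + 2·2 = 105
C: 3·3 + 8·0 + 8·2 + 9·1 + 1·4 + 9·1 + 7·4 + 2·0 = 75
B: 3·4 + 8·1 + 8·3 + 9·2 + 1·1 + 9·4 + 7·0 + 2·3 = 105
A: 3·2 + 8·2 + 8·1 + 9·4 + 1·2 + 9·3 + 7·2 + 2·4 = 117
E: 3·0 + 8·3 + 8·4 + 9·0 + 1·3 + 9·0 + 7·1 + 2·1 = 68
A has the highest Borda score (117).

A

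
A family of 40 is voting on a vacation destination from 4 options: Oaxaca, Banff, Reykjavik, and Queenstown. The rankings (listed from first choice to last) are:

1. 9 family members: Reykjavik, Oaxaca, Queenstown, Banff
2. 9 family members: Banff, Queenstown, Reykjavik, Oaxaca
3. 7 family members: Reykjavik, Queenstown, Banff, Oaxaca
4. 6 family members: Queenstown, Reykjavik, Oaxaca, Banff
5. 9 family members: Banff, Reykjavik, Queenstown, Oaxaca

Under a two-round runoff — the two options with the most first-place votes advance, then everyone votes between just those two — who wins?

Reykjavik

Round 1 first-place votes: Oaxaca 0, Banff 18, Reykjavik 16, Queenstown 6.
Banff and Reykjavik advance.
Runoff: Banff is preferred to Reykjavik by 18 voters; Reykjavik by 22.
Reykjavik wins the runoff.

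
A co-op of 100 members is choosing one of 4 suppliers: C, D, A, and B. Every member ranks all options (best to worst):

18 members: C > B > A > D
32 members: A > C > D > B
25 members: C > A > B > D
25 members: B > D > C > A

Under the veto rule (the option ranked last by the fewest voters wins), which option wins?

C

Last-place votes: C 0, D 43, A 25, B 32.
C is ranked last by the fewest voters, so C wins.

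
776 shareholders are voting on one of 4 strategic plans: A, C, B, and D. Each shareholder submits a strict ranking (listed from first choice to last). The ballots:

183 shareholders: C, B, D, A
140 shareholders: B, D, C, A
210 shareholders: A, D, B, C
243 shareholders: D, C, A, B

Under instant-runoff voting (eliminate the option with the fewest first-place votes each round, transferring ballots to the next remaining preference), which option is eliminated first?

B

Round 1: A 210, C 183, B 140, D 243. Eliminate B.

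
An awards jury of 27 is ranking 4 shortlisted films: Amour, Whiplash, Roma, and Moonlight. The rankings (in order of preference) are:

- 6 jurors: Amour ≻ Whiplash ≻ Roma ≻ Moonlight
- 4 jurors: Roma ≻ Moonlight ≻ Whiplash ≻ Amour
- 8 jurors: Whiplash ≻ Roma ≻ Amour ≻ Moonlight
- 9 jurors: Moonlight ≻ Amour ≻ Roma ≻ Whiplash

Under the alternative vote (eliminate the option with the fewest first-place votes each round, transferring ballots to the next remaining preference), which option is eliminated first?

Round 1: Amour 6, Whiplash 8, Roma 4, Moonlight 9. Eliminate Roma.

Roma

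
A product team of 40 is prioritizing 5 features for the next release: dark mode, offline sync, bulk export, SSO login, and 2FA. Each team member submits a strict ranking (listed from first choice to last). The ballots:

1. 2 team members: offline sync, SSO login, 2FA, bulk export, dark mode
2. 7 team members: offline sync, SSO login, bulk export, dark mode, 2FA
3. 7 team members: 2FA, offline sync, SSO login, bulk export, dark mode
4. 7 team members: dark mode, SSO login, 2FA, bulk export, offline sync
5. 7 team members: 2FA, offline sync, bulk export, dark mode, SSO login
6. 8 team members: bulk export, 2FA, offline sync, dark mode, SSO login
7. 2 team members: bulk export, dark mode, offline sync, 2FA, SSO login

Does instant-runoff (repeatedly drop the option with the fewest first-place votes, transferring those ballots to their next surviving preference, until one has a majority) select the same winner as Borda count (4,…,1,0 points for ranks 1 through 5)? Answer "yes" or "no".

Instant-runoff — R1 dark mode 7, offline sync 9, bulk export 10, SSO login 0, 2FA 14 (SSO login out); R2 dark mode 7, offline sync 9, bulk export 10, 2FA 14 (dark mode out); R3 offline sync 9, bulk export 10, 2FA 21 (2FA winner). Winner: 2FA.
Borda — scores: dark mode 56, offline sync 98, bulk export 84, SSO login 62, 2FA 100. Winner: 2FA.
The two methods agree.

yes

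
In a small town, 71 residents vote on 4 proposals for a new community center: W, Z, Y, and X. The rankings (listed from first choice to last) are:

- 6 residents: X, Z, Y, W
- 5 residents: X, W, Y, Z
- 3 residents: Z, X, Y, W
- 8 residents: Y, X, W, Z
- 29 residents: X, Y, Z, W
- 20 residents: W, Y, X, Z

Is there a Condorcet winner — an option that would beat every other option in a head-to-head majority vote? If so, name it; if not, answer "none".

X vs W: 51–20 for X.
X vs Z: 68–3 for X.
X vs Y: 43–28 for X.
X beats every other option head-to-head.

X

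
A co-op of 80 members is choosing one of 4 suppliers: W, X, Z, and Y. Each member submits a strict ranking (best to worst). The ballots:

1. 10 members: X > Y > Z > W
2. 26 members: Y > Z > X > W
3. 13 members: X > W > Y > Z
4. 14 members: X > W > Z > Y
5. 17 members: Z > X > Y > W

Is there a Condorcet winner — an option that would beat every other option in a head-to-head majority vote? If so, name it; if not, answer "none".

Checking pairwise contests:
X beats W 80–0.
Z beats X 43–37.
Y beats Z 49–31.
X beats Y 54–26.
Every option loses at least one head-to-head, so there is no Condorcet winner.

none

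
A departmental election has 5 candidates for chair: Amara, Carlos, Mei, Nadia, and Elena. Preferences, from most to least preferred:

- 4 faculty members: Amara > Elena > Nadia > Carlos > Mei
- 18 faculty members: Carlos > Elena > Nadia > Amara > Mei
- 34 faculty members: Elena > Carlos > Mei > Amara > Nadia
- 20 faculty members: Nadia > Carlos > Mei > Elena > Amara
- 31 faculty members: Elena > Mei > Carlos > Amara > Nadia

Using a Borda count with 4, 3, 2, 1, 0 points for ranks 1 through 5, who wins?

Elena

Amara: 4·4 + 18·1 + 34·1 + 20·0 + 31·1 = 99
Carlos: 4·1 + 18·4 + 34·3 + 20·3 + 31·2 = 300
Mei: 4·0 + 18·0 + 34·2 + 20·2 + 31·3 = 201
Nadia: 4·2 + 18·2 + 34·0 + 20·4 + 31·0 = 124
Elena: 4·3 + 18·3 + 34·4 + 20·1 + 31·4 = 346
Elena has the highest Borda score (346).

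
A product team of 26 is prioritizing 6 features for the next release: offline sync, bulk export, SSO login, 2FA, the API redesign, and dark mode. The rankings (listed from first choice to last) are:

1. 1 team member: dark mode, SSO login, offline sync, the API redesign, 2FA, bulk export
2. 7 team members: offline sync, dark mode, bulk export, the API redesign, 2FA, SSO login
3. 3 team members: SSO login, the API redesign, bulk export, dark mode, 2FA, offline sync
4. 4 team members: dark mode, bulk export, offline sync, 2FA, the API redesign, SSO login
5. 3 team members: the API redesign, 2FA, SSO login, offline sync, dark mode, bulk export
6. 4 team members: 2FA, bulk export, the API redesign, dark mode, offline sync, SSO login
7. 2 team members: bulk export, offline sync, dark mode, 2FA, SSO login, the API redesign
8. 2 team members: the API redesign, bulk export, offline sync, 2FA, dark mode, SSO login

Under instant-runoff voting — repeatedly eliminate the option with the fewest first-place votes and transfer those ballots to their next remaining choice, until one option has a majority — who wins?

Round 1: offline sync 7, bulk export 2, SSO login 3, 2FA 4, the API redesign 5, dark mode 5. Eliminate bulk export.
Round 2: offline sync 9, SSO login 3, 2FA 4, the API redesign 5, dark mode 5. Eliminate SSO login.
Round 3: offline sync 9, 2FA 4, the API redesign 8, dark mode 5. Eliminate 2FA.
Round 4: offline sync 9, the API redesign 12, dark mode 5. Eliminate dark mode.
Round 5: offline sync 14, the API redesign 12. Offline sync has a majority.

offline sync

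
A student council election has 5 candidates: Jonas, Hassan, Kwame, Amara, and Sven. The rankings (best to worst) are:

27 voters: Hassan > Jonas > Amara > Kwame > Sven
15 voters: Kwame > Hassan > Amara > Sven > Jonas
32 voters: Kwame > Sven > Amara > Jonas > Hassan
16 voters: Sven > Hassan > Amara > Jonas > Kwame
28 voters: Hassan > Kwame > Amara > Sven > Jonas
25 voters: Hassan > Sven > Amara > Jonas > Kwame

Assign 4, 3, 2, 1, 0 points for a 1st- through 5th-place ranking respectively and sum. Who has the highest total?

Jonas: 27·3 + 15·0 + 32·1 + 16·1 + 28·0 + 25·1 = 154
Hassan: 27·4 + 15·3 + 32·0 + 16·3 + 28·4 + 25·4 = 413
Kwame: 27·1 + 15·4 + 32·4 + 16·0 + 28·3 + 25·0 = 299
Amara: 27·2 + 15·2 + 32·2 + 16·2 + 28·2 + 25·2 = 286
Sven: 27·0 + 15·1 + 32·3 + 16·4 + 28·1 + 25·3 = 278
Hassan has the highest Borda score (413).

Hassan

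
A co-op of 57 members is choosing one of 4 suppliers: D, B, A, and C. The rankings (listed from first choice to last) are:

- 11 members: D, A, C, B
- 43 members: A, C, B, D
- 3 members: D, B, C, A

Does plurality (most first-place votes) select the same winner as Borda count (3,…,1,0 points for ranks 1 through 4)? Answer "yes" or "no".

yes

Plurality — first-place votes: D 14, B 0, A 43, C 0. Winner: A.
Borda — scores: D 42, B 49, A 151, C 100. Winner: A.
The two methods agree.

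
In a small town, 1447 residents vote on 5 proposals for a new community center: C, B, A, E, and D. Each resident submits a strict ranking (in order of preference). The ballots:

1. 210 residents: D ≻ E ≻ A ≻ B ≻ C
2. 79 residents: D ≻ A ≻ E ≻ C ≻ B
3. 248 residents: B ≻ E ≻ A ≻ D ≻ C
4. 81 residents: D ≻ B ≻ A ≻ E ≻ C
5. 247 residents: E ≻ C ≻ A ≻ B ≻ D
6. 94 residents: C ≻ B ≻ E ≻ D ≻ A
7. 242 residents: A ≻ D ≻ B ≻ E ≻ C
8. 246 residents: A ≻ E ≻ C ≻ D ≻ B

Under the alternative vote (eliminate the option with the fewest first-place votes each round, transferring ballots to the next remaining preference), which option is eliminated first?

Round 1: C 94, B 248, A 488, E 247, D 370. Eliminate C.

C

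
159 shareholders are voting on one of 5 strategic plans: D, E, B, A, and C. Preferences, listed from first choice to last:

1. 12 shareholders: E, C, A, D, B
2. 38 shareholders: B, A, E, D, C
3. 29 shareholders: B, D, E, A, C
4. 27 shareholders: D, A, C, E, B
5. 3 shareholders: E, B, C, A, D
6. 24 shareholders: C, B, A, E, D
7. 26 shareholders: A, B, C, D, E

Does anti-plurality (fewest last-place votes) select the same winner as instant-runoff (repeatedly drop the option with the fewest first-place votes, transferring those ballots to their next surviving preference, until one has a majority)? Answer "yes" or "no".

Anti-plurality — last-place votes: D 27, E 26, B 39, A 0, C 67. Winner: A.
Instant-runoff — R1 D 27, E 15, B 67, A 26, C 24 (E out); R2 D 27, B 70, A 26, C 36 (A out); R3 D 27, B 96, C 36 (B winner). Winner: B.
The two methods disagree.

no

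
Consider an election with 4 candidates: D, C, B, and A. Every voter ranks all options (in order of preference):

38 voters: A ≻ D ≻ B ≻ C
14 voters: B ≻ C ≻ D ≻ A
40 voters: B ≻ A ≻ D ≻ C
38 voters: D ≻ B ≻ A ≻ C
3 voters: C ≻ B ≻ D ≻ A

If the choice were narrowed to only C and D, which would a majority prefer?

D

Voters preferring C to D: 17; preferring D to C: 116.
D wins the head-to-head.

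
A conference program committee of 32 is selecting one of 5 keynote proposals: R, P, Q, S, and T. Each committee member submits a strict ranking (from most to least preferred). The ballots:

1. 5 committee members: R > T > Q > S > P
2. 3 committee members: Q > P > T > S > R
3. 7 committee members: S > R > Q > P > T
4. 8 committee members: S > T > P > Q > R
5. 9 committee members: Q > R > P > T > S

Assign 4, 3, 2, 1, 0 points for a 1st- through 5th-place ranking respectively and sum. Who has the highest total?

Q

R: 5·4 + 3·0 + 7·3 + 8·0 + 9·3 = 68
P: 5·0 + 3·3 + 7·1 + 8·2 + 9·2 = 50
Q: 5·2 + 3·4 + 7·2 + 8·1 + 9·4 = 80
S: 5·1 + 3·1 + 7·4 + 8·4 + 9·0 = 68
T: 5·3 + 3·2 + 7·0 + 8·3 + 9·1 = 54
Q has the highest Borda score (80).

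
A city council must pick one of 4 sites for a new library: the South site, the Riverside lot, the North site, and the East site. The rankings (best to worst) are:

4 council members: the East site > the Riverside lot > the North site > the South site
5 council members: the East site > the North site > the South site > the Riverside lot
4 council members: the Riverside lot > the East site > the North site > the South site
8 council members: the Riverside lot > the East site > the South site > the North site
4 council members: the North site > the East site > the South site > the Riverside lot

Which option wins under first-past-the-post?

the Riverside lot

First-place votes: the South site 0, the Riverside lot 12, the North site 4, the East site 9.
the Riverside lot has the most first-place votes.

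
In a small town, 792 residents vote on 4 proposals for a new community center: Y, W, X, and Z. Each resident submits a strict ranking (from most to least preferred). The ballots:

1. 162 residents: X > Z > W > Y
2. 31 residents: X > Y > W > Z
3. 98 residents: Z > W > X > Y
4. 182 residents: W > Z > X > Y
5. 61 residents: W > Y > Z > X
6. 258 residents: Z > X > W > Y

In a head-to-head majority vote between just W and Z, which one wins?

Z

Voters preferring W to Z: 274; preferring Z to W: 518.
Z wins the head-to-head.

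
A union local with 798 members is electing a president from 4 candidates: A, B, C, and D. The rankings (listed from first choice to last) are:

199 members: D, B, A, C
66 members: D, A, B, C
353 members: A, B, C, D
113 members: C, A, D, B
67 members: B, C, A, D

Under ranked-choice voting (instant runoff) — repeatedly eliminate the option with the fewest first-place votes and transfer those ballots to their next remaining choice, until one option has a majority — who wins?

Round 1: A 353, B 67, C 113, D 265. Eliminate B.
Round 2: A 353, C 180, D 265. Eliminate C.
Round 3: A 533, D 265. A has a majority.

A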